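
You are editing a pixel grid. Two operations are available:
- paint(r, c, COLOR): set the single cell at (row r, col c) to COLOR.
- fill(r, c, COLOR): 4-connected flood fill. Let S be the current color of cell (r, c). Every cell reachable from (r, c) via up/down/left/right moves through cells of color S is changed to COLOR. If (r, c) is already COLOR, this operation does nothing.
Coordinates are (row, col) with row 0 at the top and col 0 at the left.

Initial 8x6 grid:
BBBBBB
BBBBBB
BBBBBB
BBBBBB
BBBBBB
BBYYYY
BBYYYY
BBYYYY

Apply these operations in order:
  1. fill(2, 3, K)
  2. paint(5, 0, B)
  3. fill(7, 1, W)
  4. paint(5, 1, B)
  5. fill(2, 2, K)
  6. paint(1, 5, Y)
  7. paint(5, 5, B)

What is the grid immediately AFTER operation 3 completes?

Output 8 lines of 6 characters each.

After op 1 fill(2,3,K) [36 cells changed]:
KKKKKK
KKKKKK
KKKKKK
KKKKKK
KKKKKK
KKYYYY
KKYYYY
KKYYYY
After op 2 paint(5,0,B):
KKKKKK
KKKKKK
KKKKKK
KKKKKK
KKKKKK
BKYYYY
KKYYYY
KKYYYY
After op 3 fill(7,1,W) [35 cells changed]:
WWWWWW
WWWWWW
WWWWWW
WWWWWW
WWWWWW
BWYYYY
WWYYYY
WWYYYY

Answer: WWWWWW
WWWWWW
WWWWWW
WWWWWW
WWWWWW
BWYYYY
WWYYYY
WWYYYY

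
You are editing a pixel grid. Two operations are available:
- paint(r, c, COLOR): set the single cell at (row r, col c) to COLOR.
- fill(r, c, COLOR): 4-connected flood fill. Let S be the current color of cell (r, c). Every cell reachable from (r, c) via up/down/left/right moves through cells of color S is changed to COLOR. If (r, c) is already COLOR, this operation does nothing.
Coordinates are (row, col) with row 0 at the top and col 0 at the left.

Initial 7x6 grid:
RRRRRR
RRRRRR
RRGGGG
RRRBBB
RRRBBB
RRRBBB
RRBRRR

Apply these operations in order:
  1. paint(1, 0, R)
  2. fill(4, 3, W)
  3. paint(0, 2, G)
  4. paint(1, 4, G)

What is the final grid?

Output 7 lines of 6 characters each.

After op 1 paint(1,0,R):
RRRRRR
RRRRRR
RRGGGG
RRRBBB
RRRBBB
RRRBBB
RRBRRR
After op 2 fill(4,3,W) [9 cells changed]:
RRRRRR
RRRRRR
RRGGGG
RRRWWW
RRRWWW
RRRWWW
RRBRRR
After op 3 paint(0,2,G):
RRGRRR
RRRRRR
RRGGGG
RRRWWW
RRRWWW
RRRWWW
RRBRRR
After op 4 paint(1,4,G):
RRGRRR
RRRRGR
RRGGGG
RRRWWW
RRRWWW
RRRWWW
RRBRRR

Answer: RRGRRR
RRRRGR
RRGGGG
RRRWWW
RRRWWW
RRRWWW
RRBRRR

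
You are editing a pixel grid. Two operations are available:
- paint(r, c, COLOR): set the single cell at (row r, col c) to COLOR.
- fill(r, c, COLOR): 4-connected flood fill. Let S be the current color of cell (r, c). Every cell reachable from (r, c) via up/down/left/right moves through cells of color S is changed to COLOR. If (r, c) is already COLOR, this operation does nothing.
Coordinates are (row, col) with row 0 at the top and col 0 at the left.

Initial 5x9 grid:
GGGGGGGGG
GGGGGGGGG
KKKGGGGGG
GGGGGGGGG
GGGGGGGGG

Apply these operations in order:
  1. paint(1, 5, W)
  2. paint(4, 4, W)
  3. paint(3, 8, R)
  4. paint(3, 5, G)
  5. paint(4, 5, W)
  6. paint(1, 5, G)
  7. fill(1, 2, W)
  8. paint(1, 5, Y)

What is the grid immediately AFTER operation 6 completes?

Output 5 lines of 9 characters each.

Answer: GGGGGGGGG
GGGGGGGGG
KKKGGGGGG
GGGGGGGGR
GGGGWWGGG

Derivation:
After op 1 paint(1,5,W):
GGGGGGGGG
GGGGGWGGG
KKKGGGGGG
GGGGGGGGG
GGGGGGGGG
After op 2 paint(4,4,W):
GGGGGGGGG
GGGGGWGGG
KKKGGGGGG
GGGGGGGGG
GGGGWGGGG
After op 3 paint(3,8,R):
GGGGGGGGG
GGGGGWGGG
KKKGGGGGG
GGGGGGGGR
GGGGWGGGG
After op 4 paint(3,5,G):
GGGGGGGGG
GGGGGWGGG
KKKGGGGGG
GGGGGGGGR
GGGGWGGGG
After op 5 paint(4,5,W):
GGGGGGGGG
GGGGGWGGG
KKKGGGGGG
GGGGGGGGR
GGGGWWGGG
After op 6 paint(1,5,G):
GGGGGGGGG
GGGGGGGGG
KKKGGGGGG
GGGGGGGGR
GGGGWWGGG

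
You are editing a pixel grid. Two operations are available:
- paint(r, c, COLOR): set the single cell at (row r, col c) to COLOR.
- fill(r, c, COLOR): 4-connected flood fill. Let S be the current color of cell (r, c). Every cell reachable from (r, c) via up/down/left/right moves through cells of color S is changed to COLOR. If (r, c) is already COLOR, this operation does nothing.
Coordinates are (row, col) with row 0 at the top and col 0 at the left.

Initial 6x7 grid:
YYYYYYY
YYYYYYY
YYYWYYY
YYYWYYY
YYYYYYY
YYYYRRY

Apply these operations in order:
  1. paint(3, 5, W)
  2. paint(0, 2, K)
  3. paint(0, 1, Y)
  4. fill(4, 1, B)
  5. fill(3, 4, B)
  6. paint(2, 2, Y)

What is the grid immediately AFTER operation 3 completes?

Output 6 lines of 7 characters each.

After op 1 paint(3,5,W):
YYYYYYY
YYYYYYY
YYYWYYY
YYYWYWY
YYYYYYY
YYYYRRY
After op 2 paint(0,2,K):
YYKYYYY
YYYYYYY
YYYWYYY
YYYWYWY
YYYYYYY
YYYYRRY
After op 3 paint(0,1,Y):
YYKYYYY
YYYYYYY
YYYWYYY
YYYWYWY
YYYYYYY
YYYYRRY

Answer: YYKYYYY
YYYYYYY
YYYWYYY
YYYWYWY
YYYYYYY
YYYYRRY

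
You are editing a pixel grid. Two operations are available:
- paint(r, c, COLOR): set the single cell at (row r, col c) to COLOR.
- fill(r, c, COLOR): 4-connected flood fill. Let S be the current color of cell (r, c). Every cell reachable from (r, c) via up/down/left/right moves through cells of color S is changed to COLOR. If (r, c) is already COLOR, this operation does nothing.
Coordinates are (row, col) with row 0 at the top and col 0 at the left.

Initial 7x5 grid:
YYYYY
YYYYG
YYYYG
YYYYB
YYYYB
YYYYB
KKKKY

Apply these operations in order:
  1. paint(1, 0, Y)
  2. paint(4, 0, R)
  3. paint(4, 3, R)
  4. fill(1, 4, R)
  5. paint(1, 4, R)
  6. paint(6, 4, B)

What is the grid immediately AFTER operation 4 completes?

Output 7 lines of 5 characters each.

Answer: YYYYY
YYYYR
YYYYR
YYYYB
RYYRB
YYYYB
KKKKY

Derivation:
After op 1 paint(1,0,Y):
YYYYY
YYYYG
YYYYG
YYYYB
YYYYB
YYYYB
KKKKY
After op 2 paint(4,0,R):
YYYYY
YYYYG
YYYYG
YYYYB
RYYYB
YYYYB
KKKKY
After op 3 paint(4,3,R):
YYYYY
YYYYG
YYYYG
YYYYB
RYYRB
YYYYB
KKKKY
After op 4 fill(1,4,R) [2 cells changed]:
YYYYY
YYYYR
YYYYR
YYYYB
RYYRB
YYYYB
KKKKY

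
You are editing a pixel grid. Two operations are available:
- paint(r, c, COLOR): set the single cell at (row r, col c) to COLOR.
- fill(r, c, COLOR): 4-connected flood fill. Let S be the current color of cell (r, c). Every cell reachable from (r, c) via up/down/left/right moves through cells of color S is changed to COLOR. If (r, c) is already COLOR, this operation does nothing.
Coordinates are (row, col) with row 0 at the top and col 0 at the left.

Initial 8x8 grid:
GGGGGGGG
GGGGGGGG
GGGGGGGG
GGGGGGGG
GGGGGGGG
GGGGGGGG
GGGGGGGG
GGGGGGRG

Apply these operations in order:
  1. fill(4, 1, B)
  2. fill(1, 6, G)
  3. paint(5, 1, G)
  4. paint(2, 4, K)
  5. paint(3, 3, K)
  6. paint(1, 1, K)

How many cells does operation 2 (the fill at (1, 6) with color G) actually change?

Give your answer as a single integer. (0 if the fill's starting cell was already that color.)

Answer: 63

Derivation:
After op 1 fill(4,1,B) [63 cells changed]:
BBBBBBBB
BBBBBBBB
BBBBBBBB
BBBBBBBB
BBBBBBBB
BBBBBBBB
BBBBBBBB
BBBBBBRB
After op 2 fill(1,6,G) [63 cells changed]:
GGGGGGGG
GGGGGGGG
GGGGGGGG
GGGGGGGG
GGGGGGGG
GGGGGGGG
GGGGGGGG
GGGGGGRG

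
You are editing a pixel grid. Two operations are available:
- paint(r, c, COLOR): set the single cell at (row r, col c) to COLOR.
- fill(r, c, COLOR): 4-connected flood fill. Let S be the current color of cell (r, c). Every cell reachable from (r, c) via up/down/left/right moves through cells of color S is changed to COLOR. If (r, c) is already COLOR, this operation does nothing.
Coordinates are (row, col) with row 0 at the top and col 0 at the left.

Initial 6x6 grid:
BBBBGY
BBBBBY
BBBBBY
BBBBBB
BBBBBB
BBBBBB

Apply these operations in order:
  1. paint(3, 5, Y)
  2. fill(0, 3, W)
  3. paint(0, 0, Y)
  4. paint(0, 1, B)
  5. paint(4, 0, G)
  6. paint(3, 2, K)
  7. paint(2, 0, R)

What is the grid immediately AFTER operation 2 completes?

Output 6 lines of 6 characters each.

Answer: WWWWGY
WWWWWY
WWWWWY
WWWWWY
WWWWWW
WWWWWW

Derivation:
After op 1 paint(3,5,Y):
BBBBGY
BBBBBY
BBBBBY
BBBBBY
BBBBBB
BBBBBB
After op 2 fill(0,3,W) [31 cells changed]:
WWWWGY
WWWWWY
WWWWWY
WWWWWY
WWWWWW
WWWWWW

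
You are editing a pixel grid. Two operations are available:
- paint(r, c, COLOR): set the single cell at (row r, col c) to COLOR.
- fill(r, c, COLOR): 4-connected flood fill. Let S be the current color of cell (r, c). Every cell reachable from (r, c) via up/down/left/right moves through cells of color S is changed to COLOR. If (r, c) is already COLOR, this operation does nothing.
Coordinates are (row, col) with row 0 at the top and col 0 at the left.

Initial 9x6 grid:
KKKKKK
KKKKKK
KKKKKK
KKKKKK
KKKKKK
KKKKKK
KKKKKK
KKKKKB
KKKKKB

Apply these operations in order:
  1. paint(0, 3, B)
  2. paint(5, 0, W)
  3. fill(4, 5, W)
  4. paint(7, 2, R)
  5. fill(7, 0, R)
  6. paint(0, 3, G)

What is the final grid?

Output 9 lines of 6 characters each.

After op 1 paint(0,3,B):
KKKBKK
KKKKKK
KKKKKK
KKKKKK
KKKKKK
KKKKKK
KKKKKK
KKKKKB
KKKKKB
After op 2 paint(5,0,W):
KKKBKK
KKKKKK
KKKKKK
KKKKKK
KKKKKK
WKKKKK
KKKKKK
KKKKKB
KKKKKB
After op 3 fill(4,5,W) [50 cells changed]:
WWWBWW
WWWWWW
WWWWWW
WWWWWW
WWWWWW
WWWWWW
WWWWWW
WWWWWB
WWWWWB
After op 4 paint(7,2,R):
WWWBWW
WWWWWW
WWWWWW
WWWWWW
WWWWWW
WWWWWW
WWWWWW
WWRWWB
WWWWWB
After op 5 fill(7,0,R) [50 cells changed]:
RRRBRR
RRRRRR
RRRRRR
RRRRRR
RRRRRR
RRRRRR
RRRRRR
RRRRRB
RRRRRB
After op 6 paint(0,3,G):
RRRGRR
RRRRRR
RRRRRR
RRRRRR
RRRRRR
RRRRRR
RRRRRR
RRRRRB
RRRRRB

Answer: RRRGRR
RRRRRR
RRRRRR
RRRRRR
RRRRRR
RRRRRR
RRRRRR
RRRRRB
RRRRRB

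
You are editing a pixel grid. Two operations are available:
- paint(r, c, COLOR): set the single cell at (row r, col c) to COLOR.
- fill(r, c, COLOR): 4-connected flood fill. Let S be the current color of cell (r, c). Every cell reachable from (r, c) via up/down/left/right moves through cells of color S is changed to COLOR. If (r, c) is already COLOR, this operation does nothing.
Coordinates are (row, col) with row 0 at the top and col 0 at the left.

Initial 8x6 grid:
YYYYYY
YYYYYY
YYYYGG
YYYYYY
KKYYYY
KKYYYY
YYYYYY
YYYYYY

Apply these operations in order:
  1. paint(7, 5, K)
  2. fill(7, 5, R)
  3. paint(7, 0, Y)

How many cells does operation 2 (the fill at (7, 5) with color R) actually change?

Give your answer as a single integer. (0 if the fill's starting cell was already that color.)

Answer: 1

Derivation:
After op 1 paint(7,5,K):
YYYYYY
YYYYYY
YYYYGG
YYYYYY
KKYYYY
KKYYYY
YYYYYY
YYYYYK
After op 2 fill(7,5,R) [1 cells changed]:
YYYYYY
YYYYYY
YYYYGG
YYYYYY
KKYYYY
KKYYYY
YYYYYY
YYYYYR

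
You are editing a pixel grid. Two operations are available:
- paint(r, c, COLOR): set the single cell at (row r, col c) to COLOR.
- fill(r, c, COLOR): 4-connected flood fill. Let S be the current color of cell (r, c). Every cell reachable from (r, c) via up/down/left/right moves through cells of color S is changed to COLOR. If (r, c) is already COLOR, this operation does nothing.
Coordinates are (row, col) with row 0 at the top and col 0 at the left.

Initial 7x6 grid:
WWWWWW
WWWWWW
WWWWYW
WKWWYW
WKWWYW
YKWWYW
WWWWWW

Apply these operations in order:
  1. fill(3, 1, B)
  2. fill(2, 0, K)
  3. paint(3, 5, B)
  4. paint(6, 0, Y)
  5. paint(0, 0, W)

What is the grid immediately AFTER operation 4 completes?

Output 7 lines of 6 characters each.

Answer: KKKKKK
KKKKKK
KKKKYK
KBKKYB
KBKKYK
YBKKYK
YKKKKK

Derivation:
After op 1 fill(3,1,B) [3 cells changed]:
WWWWWW
WWWWWW
WWWWYW
WBWWYW
WBWWYW
YBWWYW
WWWWWW
After op 2 fill(2,0,K) [34 cells changed]:
KKKKKK
KKKKKK
KKKKYK
KBKKYK
KBKKYK
YBKKYK
KKKKKK
After op 3 paint(3,5,B):
KKKKKK
KKKKKK
KKKKYK
KBKKYB
KBKKYK
YBKKYK
KKKKKK
After op 4 paint(6,0,Y):
KKKKKK
KKKKKK
KKKKYK
KBKKYB
KBKKYK
YBKKYK
YKKKKK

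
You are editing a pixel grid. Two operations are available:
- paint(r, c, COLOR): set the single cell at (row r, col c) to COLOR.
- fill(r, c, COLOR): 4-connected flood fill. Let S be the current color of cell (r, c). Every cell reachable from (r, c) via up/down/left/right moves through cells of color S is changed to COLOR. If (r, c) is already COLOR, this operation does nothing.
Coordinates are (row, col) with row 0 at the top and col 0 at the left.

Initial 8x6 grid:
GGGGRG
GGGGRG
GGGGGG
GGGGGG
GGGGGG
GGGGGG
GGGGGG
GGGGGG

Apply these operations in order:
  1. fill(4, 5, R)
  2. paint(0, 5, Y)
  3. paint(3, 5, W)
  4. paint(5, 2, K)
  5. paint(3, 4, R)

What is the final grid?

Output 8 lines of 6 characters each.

After op 1 fill(4,5,R) [46 cells changed]:
RRRRRR
RRRRRR
RRRRRR
RRRRRR
RRRRRR
RRRRRR
RRRRRR
RRRRRR
After op 2 paint(0,5,Y):
RRRRRY
RRRRRR
RRRRRR
RRRRRR
RRRRRR
RRRRRR
RRRRRR
RRRRRR
After op 3 paint(3,5,W):
RRRRRY
RRRRRR
RRRRRR
RRRRRW
RRRRRR
RRRRRR
RRRRRR
RRRRRR
After op 4 paint(5,2,K):
RRRRRY
RRRRRR
RRRRRR
RRRRRW
RRRRRR
RRKRRR
RRRRRR
RRRRRR
After op 5 paint(3,4,R):
RRRRRY
RRRRRR
RRRRRR
RRRRRW
RRRRRR
RRKRRR
RRRRRR
RRRRRR

Answer: RRRRRY
RRRRRR
RRRRRR
RRRRRW
RRRRRR
RRKRRR
RRRRRR
RRRRRR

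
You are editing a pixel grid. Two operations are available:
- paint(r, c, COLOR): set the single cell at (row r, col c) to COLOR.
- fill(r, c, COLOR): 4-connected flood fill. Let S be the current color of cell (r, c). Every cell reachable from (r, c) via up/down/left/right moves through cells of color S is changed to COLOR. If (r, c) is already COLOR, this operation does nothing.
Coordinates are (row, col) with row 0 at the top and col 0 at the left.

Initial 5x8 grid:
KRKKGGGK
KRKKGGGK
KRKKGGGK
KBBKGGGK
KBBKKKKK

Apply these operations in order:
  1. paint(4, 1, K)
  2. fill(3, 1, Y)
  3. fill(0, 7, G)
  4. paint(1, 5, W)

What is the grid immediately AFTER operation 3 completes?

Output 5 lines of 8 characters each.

Answer: KRGGGGGG
KRGGGGGG
KRGGGGGG
KYYGGGGG
KKYGGGGG

Derivation:
After op 1 paint(4,1,K):
KRKKGGGK
KRKKGGGK
KRKKGGGK
KBBKGGGK
KKBKKKKK
After op 2 fill(3,1,Y) [3 cells changed]:
KRKKGGGK
KRKKGGGK
KRKKGGGK
KYYKGGGK
KKYKKKKK
After op 3 fill(0,7,G) [16 cells changed]:
KRGGGGGG
KRGGGGGG
KRGGGGGG
KYYGGGGG
KKYGGGGG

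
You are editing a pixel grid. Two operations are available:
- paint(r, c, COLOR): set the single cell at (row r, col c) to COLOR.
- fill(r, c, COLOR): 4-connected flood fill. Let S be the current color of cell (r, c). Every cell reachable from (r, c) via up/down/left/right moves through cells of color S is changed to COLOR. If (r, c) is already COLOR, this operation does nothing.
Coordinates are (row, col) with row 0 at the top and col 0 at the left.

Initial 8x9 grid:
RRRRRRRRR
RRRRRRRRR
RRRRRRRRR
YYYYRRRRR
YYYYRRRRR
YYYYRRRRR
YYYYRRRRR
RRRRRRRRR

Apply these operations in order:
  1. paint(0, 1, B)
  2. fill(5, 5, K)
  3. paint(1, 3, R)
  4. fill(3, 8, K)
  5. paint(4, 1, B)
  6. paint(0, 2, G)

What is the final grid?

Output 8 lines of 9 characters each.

Answer: KBGKKKKKK
KKKRKKKKK
KKKKKKKKK
YYYYKKKKK
YBYYKKKKK
YYYYKKKKK
YYYYKKKKK
KKKKKKKKK

Derivation:
After op 1 paint(0,1,B):
RBRRRRRRR
RRRRRRRRR
RRRRRRRRR
YYYYRRRRR
YYYYRRRRR
YYYYRRRRR
YYYYRRRRR
RRRRRRRRR
After op 2 fill(5,5,K) [55 cells changed]:
KBKKKKKKK
KKKKKKKKK
KKKKKKKKK
YYYYKKKKK
YYYYKKKKK
YYYYKKKKK
YYYYKKKKK
KKKKKKKKK
After op 3 paint(1,3,R):
KBKKKKKKK
KKKRKKKKK
KKKKKKKKK
YYYYKKKKK
YYYYKKKKK
YYYYKKKKK
YYYYKKKKK
KKKKKKKKK
After op 4 fill(3,8,K) [0 cells changed]:
KBKKKKKKK
KKKRKKKKK
KKKKKKKKK
YYYYKKKKK
YYYYKKKKK
YYYYKKKKK
YYYYKKKKK
KKKKKKKKK
After op 5 paint(4,1,B):
KBKKKKKKK
KKKRKKKKK
KKKKKKKKK
YYYYKKKKK
YBYYKKKKK
YYYYKKKKK
YYYYKKKKK
KKKKKKKKK
After op 6 paint(0,2,G):
KBGKKKKKK
KKKRKKKKK
KKKKKKKKK
YYYYKKKKK
YBYYKKKKK
YYYYKKKKK
YYYYKKKKK
KKKKKKKKK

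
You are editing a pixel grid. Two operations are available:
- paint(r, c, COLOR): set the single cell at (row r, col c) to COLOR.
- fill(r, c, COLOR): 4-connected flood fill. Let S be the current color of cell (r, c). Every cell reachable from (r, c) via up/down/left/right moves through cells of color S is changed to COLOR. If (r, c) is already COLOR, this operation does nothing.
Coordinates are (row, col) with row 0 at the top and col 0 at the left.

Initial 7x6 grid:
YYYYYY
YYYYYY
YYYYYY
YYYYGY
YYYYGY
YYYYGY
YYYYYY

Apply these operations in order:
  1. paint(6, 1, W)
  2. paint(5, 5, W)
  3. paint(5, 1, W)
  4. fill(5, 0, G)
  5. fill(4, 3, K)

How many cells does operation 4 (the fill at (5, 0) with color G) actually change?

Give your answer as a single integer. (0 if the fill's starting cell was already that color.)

After op 1 paint(6,1,W):
YYYYYY
YYYYYY
YYYYYY
YYYYGY
YYYYGY
YYYYGY
YWYYYY
After op 2 paint(5,5,W):
YYYYYY
YYYYYY
YYYYYY
YYYYGY
YYYYGY
YYYYGW
YWYYYY
After op 3 paint(5,1,W):
YYYYYY
YYYYYY
YYYYYY
YYYYGY
YYYYGY
YWYYGW
YWYYYY
After op 4 fill(5,0,G) [36 cells changed]:
GGGGGG
GGGGGG
GGGGGG
GGGGGG
GGGGGG
GWGGGW
GWGGGG

Answer: 36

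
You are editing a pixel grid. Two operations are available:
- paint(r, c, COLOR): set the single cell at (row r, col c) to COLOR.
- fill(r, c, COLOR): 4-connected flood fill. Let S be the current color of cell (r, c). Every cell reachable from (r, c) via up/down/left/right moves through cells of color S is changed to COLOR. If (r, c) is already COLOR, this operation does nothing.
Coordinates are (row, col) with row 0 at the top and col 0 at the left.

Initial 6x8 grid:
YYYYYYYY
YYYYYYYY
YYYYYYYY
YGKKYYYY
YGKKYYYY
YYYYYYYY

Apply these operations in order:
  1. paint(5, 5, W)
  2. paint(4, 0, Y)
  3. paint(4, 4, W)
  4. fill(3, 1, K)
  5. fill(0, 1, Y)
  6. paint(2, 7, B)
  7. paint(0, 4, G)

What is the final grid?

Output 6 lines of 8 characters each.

After op 1 paint(5,5,W):
YYYYYYYY
YYYYYYYY
YYYYYYYY
YGKKYYYY
YGKKYYYY
YYYYYWYY
After op 2 paint(4,0,Y):
YYYYYYYY
YYYYYYYY
YYYYYYYY
YGKKYYYY
YGKKYYYY
YYYYYWYY
After op 3 paint(4,4,W):
YYYYYYYY
YYYYYYYY
YYYYYYYY
YGKKYYYY
YGKKWYYY
YYYYYWYY
After op 4 fill(3,1,K) [2 cells changed]:
YYYYYYYY
YYYYYYYY
YYYYYYYY
YKKKYYYY
YKKKWYYY
YYYYYWYY
After op 5 fill(0,1,Y) [0 cells changed]:
YYYYYYYY
YYYYYYYY
YYYYYYYY
YKKKYYYY
YKKKWYYY
YYYYYWYY
After op 6 paint(2,7,B):
YYYYYYYY
YYYYYYYY
YYYYYYYB
YKKKYYYY
YKKKWYYY
YYYYYWYY
After op 7 paint(0,4,G):
YYYYGYYY
YYYYYYYY
YYYYYYYB
YKKKYYYY
YKKKWYYY
YYYYYWYY

Answer: YYYYGYYY
YYYYYYYY
YYYYYYYB
YKKKYYYY
YKKKWYYY
YYYYYWYY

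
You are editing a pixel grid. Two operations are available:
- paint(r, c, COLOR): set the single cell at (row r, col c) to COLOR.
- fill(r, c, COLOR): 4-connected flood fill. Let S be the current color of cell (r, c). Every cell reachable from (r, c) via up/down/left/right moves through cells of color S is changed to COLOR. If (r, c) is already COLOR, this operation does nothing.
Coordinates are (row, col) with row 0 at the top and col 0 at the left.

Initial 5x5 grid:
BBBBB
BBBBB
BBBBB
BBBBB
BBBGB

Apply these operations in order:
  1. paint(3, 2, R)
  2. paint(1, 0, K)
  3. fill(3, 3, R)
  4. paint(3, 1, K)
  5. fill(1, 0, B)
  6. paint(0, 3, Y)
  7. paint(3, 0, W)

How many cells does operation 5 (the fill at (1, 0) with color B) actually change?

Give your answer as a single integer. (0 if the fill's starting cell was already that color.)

Answer: 1

Derivation:
After op 1 paint(3,2,R):
BBBBB
BBBBB
BBBBB
BBRBB
BBBGB
After op 2 paint(1,0,K):
BBBBB
KBBBB
BBBBB
BBRBB
BBBGB
After op 3 fill(3,3,R) [22 cells changed]:
RRRRR
KRRRR
RRRRR
RRRRR
RRRGR
After op 4 paint(3,1,K):
RRRRR
KRRRR
RRRRR
RKRRR
RRRGR
After op 5 fill(1,0,B) [1 cells changed]:
RRRRR
BRRRR
RRRRR
RKRRR
RRRGR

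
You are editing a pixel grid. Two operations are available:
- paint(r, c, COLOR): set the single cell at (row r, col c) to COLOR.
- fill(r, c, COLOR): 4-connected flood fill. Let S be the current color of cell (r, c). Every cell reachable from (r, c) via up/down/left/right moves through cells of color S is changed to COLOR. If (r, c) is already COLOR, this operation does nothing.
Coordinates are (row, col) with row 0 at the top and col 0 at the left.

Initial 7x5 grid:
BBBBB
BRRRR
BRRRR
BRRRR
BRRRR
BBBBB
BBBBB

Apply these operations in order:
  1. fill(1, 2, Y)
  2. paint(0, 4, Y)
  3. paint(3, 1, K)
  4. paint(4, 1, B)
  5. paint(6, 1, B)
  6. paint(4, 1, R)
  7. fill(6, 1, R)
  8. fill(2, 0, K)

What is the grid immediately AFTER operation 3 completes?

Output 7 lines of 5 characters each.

Answer: BBBBY
BYYYY
BYYYY
BKYYY
BYYYY
BBBBB
BBBBB

Derivation:
After op 1 fill(1,2,Y) [16 cells changed]:
BBBBB
BYYYY
BYYYY
BYYYY
BYYYY
BBBBB
BBBBB
After op 2 paint(0,4,Y):
BBBBY
BYYYY
BYYYY
BYYYY
BYYYY
BBBBB
BBBBB
After op 3 paint(3,1,K):
BBBBY
BYYYY
BYYYY
BKYYY
BYYYY
BBBBB
BBBBB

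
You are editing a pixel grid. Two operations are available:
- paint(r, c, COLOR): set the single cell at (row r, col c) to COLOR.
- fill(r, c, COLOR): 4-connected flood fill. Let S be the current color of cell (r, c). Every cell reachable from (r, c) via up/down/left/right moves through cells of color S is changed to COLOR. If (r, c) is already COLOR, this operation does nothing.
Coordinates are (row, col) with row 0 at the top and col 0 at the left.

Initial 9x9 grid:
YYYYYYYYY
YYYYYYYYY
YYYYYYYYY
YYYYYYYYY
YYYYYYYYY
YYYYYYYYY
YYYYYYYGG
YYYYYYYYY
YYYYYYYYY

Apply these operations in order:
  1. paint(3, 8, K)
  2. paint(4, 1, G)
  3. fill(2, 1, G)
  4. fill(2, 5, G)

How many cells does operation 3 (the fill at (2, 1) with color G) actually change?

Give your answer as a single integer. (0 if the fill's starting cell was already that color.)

Answer: 77

Derivation:
After op 1 paint(3,8,K):
YYYYYYYYY
YYYYYYYYY
YYYYYYYYY
YYYYYYYYK
YYYYYYYYY
YYYYYYYYY
YYYYYYYGG
YYYYYYYYY
YYYYYYYYY
After op 2 paint(4,1,G):
YYYYYYYYY
YYYYYYYYY
YYYYYYYYY
YYYYYYYYK
YGYYYYYYY
YYYYYYYYY
YYYYYYYGG
YYYYYYYYY
YYYYYYYYY
After op 3 fill(2,1,G) [77 cells changed]:
GGGGGGGGG
GGGGGGGGG
GGGGGGGGG
GGGGGGGGK
GGGGGGGGG
GGGGGGGGG
GGGGGGGGG
GGGGGGGGG
GGGGGGGGG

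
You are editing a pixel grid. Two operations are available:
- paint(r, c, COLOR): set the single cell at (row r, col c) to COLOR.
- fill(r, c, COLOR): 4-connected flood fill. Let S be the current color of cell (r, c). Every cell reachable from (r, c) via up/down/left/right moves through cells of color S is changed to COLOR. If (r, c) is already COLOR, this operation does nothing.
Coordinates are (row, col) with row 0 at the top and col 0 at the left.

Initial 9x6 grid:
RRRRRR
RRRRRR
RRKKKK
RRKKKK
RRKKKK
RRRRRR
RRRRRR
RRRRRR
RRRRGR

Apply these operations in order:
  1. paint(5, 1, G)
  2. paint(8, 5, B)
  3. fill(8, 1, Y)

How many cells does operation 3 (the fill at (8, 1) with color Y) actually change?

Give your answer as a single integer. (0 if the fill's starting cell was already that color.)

After op 1 paint(5,1,G):
RRRRRR
RRRRRR
RRKKKK
RRKKKK
RRKKKK
RGRRRR
RRRRRR
RRRRRR
RRRRGR
After op 2 paint(8,5,B):
RRRRRR
RRRRRR
RRKKKK
RRKKKK
RRKKKK
RGRRRR
RRRRRR
RRRRRR
RRRRGB
After op 3 fill(8,1,Y) [39 cells changed]:
YYYYYY
YYYYYY
YYKKKK
YYKKKK
YYKKKK
YGYYYY
YYYYYY
YYYYYY
YYYYGB

Answer: 39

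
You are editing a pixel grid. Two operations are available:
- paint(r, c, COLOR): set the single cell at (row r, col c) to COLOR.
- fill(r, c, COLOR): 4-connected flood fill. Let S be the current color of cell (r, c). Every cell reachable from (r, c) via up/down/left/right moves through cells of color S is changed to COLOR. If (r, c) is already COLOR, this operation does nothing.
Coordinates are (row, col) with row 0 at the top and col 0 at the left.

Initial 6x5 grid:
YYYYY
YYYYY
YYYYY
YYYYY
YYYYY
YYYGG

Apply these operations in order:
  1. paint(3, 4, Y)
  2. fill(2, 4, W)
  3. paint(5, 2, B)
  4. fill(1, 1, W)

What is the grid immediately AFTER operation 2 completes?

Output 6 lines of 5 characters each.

Answer: WWWWW
WWWWW
WWWWW
WWWWW
WWWWW
WWWGG

Derivation:
After op 1 paint(3,4,Y):
YYYYY
YYYYY
YYYYY
YYYYY
YYYYY
YYYGG
After op 2 fill(2,4,W) [28 cells changed]:
WWWWW
WWWWW
WWWWW
WWWWW
WWWWW
WWWGG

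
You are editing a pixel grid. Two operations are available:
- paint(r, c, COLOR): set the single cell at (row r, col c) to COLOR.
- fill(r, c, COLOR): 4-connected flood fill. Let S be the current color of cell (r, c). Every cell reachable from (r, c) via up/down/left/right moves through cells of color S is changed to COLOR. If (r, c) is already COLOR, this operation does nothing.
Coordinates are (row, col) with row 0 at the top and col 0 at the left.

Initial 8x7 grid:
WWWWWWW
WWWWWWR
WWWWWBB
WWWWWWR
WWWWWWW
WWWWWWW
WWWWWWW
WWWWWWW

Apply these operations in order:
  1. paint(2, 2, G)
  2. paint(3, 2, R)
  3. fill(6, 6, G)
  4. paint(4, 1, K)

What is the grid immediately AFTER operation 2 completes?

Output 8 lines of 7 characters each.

Answer: WWWWWWW
WWWWWWR
WWGWWBB
WWRWWWR
WWWWWWW
WWWWWWW
WWWWWWW
WWWWWWW

Derivation:
After op 1 paint(2,2,G):
WWWWWWW
WWWWWWR
WWGWWBB
WWWWWWR
WWWWWWW
WWWWWWW
WWWWWWW
WWWWWWW
After op 2 paint(3,2,R):
WWWWWWW
WWWWWWR
WWGWWBB
WWRWWWR
WWWWWWW
WWWWWWW
WWWWWWW
WWWWWWW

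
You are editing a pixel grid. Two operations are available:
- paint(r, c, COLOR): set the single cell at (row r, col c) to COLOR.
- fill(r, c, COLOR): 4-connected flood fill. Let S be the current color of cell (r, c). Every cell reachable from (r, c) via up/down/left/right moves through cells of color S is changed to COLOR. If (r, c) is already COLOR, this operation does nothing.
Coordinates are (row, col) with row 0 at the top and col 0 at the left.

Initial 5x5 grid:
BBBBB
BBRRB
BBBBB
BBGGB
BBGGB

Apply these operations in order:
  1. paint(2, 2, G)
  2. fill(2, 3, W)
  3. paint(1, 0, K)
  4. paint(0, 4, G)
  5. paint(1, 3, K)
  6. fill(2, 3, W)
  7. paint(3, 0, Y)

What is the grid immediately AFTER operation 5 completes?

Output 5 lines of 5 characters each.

Answer: WWWWG
KWRKW
WWGWW
WWGGW
WWGGW

Derivation:
After op 1 paint(2,2,G):
BBBBB
BBRRB
BBGBB
BBGGB
BBGGB
After op 2 fill(2,3,W) [18 cells changed]:
WWWWW
WWRRW
WWGWW
WWGGW
WWGGW
After op 3 paint(1,0,K):
WWWWW
KWRRW
WWGWW
WWGGW
WWGGW
After op 4 paint(0,4,G):
WWWWG
KWRRW
WWGWW
WWGGW
WWGGW
After op 5 paint(1,3,K):
WWWWG
KWRKW
WWGWW
WWGGW
WWGGW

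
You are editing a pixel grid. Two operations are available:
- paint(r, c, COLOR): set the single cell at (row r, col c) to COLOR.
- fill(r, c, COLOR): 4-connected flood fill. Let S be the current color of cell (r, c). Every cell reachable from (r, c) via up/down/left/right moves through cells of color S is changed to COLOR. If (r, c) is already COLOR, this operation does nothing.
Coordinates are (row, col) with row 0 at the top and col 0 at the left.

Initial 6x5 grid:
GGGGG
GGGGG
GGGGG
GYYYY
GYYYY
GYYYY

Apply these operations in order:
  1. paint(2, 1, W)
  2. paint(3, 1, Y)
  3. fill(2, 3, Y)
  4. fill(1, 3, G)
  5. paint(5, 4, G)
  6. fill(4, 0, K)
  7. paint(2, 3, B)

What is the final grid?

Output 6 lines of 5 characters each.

After op 1 paint(2,1,W):
GGGGG
GGGGG
GWGGG
GYYYY
GYYYY
GYYYY
After op 2 paint(3,1,Y):
GGGGG
GGGGG
GWGGG
GYYYY
GYYYY
GYYYY
After op 3 fill(2,3,Y) [17 cells changed]:
YYYYY
YYYYY
YWYYY
YYYYY
YYYYY
YYYYY
After op 4 fill(1,3,G) [29 cells changed]:
GGGGG
GGGGG
GWGGG
GGGGG
GGGGG
GGGGG
After op 5 paint(5,4,G):
GGGGG
GGGGG
GWGGG
GGGGG
GGGGG
GGGGG
After op 6 fill(4,0,K) [29 cells changed]:
KKKKK
KKKKK
KWKKK
KKKKK
KKKKK
KKKKK
After op 7 paint(2,3,B):
KKKKK
KKKKK
KWKBK
KKKKK
KKKKK
KKKKK

Answer: KKKKK
KKKKK
KWKBK
KKKKK
KKKKK
KKKKK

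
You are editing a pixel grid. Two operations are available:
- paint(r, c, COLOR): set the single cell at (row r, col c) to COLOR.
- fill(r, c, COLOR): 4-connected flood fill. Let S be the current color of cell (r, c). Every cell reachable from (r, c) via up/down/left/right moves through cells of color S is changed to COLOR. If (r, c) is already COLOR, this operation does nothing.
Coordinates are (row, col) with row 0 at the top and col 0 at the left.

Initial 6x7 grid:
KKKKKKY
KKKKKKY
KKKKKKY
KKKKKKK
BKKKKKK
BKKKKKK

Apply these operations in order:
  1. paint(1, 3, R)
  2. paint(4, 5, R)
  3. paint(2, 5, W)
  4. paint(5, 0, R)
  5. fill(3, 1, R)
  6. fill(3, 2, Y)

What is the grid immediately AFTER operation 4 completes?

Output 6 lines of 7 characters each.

Answer: KKKKKKY
KKKRKKY
KKKKKWY
KKKKKKK
BKKKKRK
RKKKKKK

Derivation:
After op 1 paint(1,3,R):
KKKKKKY
KKKRKKY
KKKKKKY
KKKKKKK
BKKKKKK
BKKKKKK
After op 2 paint(4,5,R):
KKKKKKY
KKKRKKY
KKKKKKY
KKKKKKK
BKKKKRK
BKKKKKK
After op 3 paint(2,5,W):
KKKKKKY
KKKRKKY
KKKKKWY
KKKKKKK
BKKKKRK
BKKKKKK
After op 4 paint(5,0,R):
KKKKKKY
KKKRKKY
KKKKKWY
KKKKKKK
BKKKKRK
RKKKKKK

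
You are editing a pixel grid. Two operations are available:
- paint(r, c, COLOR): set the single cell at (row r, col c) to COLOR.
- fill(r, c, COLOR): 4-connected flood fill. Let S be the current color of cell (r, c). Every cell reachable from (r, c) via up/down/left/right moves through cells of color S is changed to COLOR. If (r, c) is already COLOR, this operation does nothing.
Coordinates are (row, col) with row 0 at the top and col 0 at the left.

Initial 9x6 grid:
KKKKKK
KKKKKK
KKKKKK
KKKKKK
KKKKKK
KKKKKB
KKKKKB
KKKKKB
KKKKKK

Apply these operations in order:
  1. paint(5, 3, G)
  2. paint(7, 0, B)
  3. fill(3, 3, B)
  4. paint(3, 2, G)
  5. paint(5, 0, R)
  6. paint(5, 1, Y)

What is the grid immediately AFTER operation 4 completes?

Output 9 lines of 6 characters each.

Answer: BBBBBB
BBBBBB
BBBBBB
BBGBBB
BBBBBB
BBBGBB
BBBBBB
BBBBBB
BBBBBB

Derivation:
After op 1 paint(5,3,G):
KKKKKK
KKKKKK
KKKKKK
KKKKKK
KKKKKK
KKKGKB
KKKKKB
KKKKKB
KKKKKK
After op 2 paint(7,0,B):
KKKKKK
KKKKKK
KKKKKK
KKKKKK
KKKKKK
KKKGKB
KKKKKB
BKKKKB
KKKKKK
After op 3 fill(3,3,B) [49 cells changed]:
BBBBBB
BBBBBB
BBBBBB
BBBBBB
BBBBBB
BBBGBB
BBBBBB
BBBBBB
BBBBBB
After op 4 paint(3,2,G):
BBBBBB
BBBBBB
BBBBBB
BBGBBB
BBBBBB
BBBGBB
BBBBBB
BBBBBB
BBBBBB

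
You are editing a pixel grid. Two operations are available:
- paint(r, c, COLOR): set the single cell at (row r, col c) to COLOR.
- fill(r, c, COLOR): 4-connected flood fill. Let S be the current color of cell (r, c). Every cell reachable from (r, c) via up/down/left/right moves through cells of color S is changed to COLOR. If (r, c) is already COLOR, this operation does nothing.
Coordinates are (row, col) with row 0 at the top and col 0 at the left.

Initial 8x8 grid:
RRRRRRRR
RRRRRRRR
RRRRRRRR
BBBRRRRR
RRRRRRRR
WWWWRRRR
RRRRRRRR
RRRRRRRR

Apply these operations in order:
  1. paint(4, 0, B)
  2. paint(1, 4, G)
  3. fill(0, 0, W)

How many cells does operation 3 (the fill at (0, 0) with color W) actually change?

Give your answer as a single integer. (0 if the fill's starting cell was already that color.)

Answer: 55

Derivation:
After op 1 paint(4,0,B):
RRRRRRRR
RRRRRRRR
RRRRRRRR
BBBRRRRR
BRRRRRRR
WWWWRRRR
RRRRRRRR
RRRRRRRR
After op 2 paint(1,4,G):
RRRRRRRR
RRRRGRRR
RRRRRRRR
BBBRRRRR
BRRRRRRR
WWWWRRRR
RRRRRRRR
RRRRRRRR
After op 3 fill(0,0,W) [55 cells changed]:
WWWWWWWW
WWWWGWWW
WWWWWWWW
BBBWWWWW
BWWWWWWW
WWWWWWWW
WWWWWWWW
WWWWWWWW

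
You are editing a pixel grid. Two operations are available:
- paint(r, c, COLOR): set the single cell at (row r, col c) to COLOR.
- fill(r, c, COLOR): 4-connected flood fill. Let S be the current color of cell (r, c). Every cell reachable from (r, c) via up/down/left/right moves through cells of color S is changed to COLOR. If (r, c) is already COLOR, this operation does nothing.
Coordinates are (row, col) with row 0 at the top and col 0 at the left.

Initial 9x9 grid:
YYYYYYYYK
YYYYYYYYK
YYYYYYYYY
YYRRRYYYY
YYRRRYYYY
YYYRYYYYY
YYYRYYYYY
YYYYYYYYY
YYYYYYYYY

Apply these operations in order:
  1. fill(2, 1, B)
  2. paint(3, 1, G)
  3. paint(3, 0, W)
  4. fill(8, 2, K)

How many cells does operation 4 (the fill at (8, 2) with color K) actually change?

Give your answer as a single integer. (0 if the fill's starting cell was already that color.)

After op 1 fill(2,1,B) [71 cells changed]:
BBBBBBBBK
BBBBBBBBK
BBBBBBBBB
BBRRRBBBB
BBRRRBBBB
BBBRBBBBB
BBBRBBBBB
BBBBBBBBB
BBBBBBBBB
After op 2 paint(3,1,G):
BBBBBBBBK
BBBBBBBBK
BBBBBBBBB
BGRRRBBBB
BBRRRBBBB
BBBRBBBBB
BBBRBBBBB
BBBBBBBBB
BBBBBBBBB
After op 3 paint(3,0,W):
BBBBBBBBK
BBBBBBBBK
BBBBBBBBB
WGRRRBBBB
BBRRRBBBB
BBBRBBBBB
BBBRBBBBB
BBBBBBBBB
BBBBBBBBB
After op 4 fill(8,2,K) [69 cells changed]:
KKKKKKKKK
KKKKKKKKK
KKKKKKKKK
WGRRRKKKK
KKRRRKKKK
KKKRKKKKK
KKKRKKKKK
KKKKKKKKK
KKKKKKKKK

Answer: 69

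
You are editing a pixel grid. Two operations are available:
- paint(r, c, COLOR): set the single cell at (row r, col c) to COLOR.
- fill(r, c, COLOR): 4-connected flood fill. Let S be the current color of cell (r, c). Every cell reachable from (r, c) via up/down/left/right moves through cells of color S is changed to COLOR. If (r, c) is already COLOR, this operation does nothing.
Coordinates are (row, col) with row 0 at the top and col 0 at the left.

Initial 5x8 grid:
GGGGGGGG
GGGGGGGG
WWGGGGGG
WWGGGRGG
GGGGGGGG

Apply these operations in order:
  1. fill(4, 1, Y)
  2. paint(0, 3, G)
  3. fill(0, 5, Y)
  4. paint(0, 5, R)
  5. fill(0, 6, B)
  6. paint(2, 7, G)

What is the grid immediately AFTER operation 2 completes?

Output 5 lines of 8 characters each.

After op 1 fill(4,1,Y) [35 cells changed]:
YYYYYYYY
YYYYYYYY
WWYYYYYY
WWYYYRYY
YYYYYYYY
After op 2 paint(0,3,G):
YYYGYYYY
YYYYYYYY
WWYYYYYY
WWYYYRYY
YYYYYYYY

Answer: YYYGYYYY
YYYYYYYY
WWYYYYYY
WWYYYRYY
YYYYYYYY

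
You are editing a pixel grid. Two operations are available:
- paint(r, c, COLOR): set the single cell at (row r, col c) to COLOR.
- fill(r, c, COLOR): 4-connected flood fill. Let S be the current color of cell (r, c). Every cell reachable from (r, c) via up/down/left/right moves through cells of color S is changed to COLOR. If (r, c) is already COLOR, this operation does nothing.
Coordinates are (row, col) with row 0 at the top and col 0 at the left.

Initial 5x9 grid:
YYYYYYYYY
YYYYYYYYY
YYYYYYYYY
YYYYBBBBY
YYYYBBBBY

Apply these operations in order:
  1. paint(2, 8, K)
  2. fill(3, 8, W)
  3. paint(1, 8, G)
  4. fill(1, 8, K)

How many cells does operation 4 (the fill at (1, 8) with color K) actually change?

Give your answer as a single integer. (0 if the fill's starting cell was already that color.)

After op 1 paint(2,8,K):
YYYYYYYYY
YYYYYYYYY
YYYYYYYYK
YYYYBBBBY
YYYYBBBBY
After op 2 fill(3,8,W) [2 cells changed]:
YYYYYYYYY
YYYYYYYYY
YYYYYYYYK
YYYYBBBBW
YYYYBBBBW
After op 3 paint(1,8,G):
YYYYYYYYY
YYYYYYYYG
YYYYYYYYK
YYYYBBBBW
YYYYBBBBW
After op 4 fill(1,8,K) [1 cells changed]:
YYYYYYYYY
YYYYYYYYK
YYYYYYYYK
YYYYBBBBW
YYYYBBBBW

Answer: 1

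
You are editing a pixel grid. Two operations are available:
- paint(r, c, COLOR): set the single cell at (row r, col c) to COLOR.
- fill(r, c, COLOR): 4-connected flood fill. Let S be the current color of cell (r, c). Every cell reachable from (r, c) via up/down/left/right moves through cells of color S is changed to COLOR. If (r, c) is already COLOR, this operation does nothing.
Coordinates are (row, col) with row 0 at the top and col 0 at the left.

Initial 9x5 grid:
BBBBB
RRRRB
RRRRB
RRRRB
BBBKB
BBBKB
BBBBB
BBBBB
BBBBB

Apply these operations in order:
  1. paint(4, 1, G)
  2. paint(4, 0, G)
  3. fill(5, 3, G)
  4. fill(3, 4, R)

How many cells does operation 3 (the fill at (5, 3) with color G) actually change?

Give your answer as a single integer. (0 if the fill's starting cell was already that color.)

After op 1 paint(4,1,G):
BBBBB
RRRRB
RRRRB
RRRRB
BGBKB
BBBKB
BBBBB
BBBBB
BBBBB
After op 2 paint(4,0,G):
BBBBB
RRRRB
RRRRB
RRRRB
GGBKB
BBBKB
BBBBB
BBBBB
BBBBB
After op 3 fill(5,3,G) [2 cells changed]:
BBBBB
RRRRB
RRRRB
RRRRB
GGBGB
BBBGB
BBBBB
BBBBB
BBBBB

Answer: 2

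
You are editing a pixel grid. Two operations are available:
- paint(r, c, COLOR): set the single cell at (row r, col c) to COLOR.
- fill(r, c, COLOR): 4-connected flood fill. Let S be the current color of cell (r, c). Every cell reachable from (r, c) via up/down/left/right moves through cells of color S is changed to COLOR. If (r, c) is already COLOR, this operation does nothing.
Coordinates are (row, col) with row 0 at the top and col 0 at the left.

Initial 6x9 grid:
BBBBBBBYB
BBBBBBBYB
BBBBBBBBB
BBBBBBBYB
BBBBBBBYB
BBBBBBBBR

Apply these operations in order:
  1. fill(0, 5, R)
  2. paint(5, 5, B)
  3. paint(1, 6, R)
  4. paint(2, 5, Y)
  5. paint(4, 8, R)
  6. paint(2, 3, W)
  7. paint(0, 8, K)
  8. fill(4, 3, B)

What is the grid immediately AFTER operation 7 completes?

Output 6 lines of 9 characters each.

After op 1 fill(0,5,R) [49 cells changed]:
RRRRRRRYR
RRRRRRRYR
RRRRRRRRR
RRRRRRRYR
RRRRRRRYR
RRRRRRRRR
After op 2 paint(5,5,B):
RRRRRRRYR
RRRRRRRYR
RRRRRRRRR
RRRRRRRYR
RRRRRRRYR
RRRRRBRRR
After op 3 paint(1,6,R):
RRRRRRRYR
RRRRRRRYR
RRRRRRRRR
RRRRRRRYR
RRRRRRRYR
RRRRRBRRR
After op 4 paint(2,5,Y):
RRRRRRRYR
RRRRRRRYR
RRRRRYRRR
RRRRRRRYR
RRRRRRRYR
RRRRRBRRR
After op 5 paint(4,8,R):
RRRRRRRYR
RRRRRRRYR
RRRRRYRRR
RRRRRRRYR
RRRRRRRYR
RRRRRBRRR
After op 6 paint(2,3,W):
RRRRRRRYR
RRRRRRRYR
RRRWRYRRR
RRRRRRRYR
RRRRRRRYR
RRRRRBRRR
After op 7 paint(0,8,K):
RRRRRRRYK
RRRRRRRYR
RRRWRYRRR
RRRRRRRYR
RRRRRRRYR
RRRRRBRRR

Answer: RRRRRRRYK
RRRRRRRYR
RRRWRYRRR
RRRRRRRYR
RRRRRRRYR
RRRRRBRRR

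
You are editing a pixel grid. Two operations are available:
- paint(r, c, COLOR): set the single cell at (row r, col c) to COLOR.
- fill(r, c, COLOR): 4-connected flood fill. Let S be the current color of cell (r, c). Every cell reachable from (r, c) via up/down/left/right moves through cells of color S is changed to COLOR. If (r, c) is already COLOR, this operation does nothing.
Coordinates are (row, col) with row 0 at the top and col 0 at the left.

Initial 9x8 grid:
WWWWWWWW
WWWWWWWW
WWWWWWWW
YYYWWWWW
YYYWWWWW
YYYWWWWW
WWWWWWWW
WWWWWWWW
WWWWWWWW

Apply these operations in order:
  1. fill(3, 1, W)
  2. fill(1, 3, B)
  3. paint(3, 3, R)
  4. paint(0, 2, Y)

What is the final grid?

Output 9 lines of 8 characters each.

After op 1 fill(3,1,W) [9 cells changed]:
WWWWWWWW
WWWWWWWW
WWWWWWWW
WWWWWWWW
WWWWWWWW
WWWWWWWW
WWWWWWWW
WWWWWWWW
WWWWWWWW
After op 2 fill(1,3,B) [72 cells changed]:
BBBBBBBB
BBBBBBBB
BBBBBBBB
BBBBBBBB
BBBBBBBB
BBBBBBBB
BBBBBBBB
BBBBBBBB
BBBBBBBB
After op 3 paint(3,3,R):
BBBBBBBB
BBBBBBBB
BBBBBBBB
BBBRBBBB
BBBBBBBB
BBBBBBBB
BBBBBBBB
BBBBBBBB
BBBBBBBB
After op 4 paint(0,2,Y):
BBYBBBBB
BBBBBBBB
BBBBBBBB
BBBRBBBB
BBBBBBBB
BBBBBBBB
BBBBBBBB
BBBBBBBB
BBBBBBBB

Answer: BBYBBBBB
BBBBBBBB
BBBBBBBB
BBBRBBBB
BBBBBBBB
BBBBBBBB
BBBBBBBB
BBBBBBBB
BBBBBBBB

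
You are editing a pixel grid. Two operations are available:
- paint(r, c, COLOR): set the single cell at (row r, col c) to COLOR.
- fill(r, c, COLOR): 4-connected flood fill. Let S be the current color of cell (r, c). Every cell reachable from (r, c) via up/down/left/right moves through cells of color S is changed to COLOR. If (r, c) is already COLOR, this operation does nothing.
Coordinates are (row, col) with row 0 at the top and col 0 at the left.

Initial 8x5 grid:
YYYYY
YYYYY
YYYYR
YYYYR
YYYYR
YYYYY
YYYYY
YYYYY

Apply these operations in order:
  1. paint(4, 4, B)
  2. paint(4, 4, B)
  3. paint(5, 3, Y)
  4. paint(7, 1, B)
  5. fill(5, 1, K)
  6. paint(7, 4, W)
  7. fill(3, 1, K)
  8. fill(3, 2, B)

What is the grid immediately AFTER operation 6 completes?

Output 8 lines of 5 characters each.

After op 1 paint(4,4,B):
YYYYY
YYYYY
YYYYR
YYYYR
YYYYB
YYYYY
YYYYY
YYYYY
After op 2 paint(4,4,B):
YYYYY
YYYYY
YYYYR
YYYYR
YYYYB
YYYYY
YYYYY
YYYYY
After op 3 paint(5,3,Y):
YYYYY
YYYYY
YYYYR
YYYYR
YYYYB
YYYYY
YYYYY
YYYYY
After op 4 paint(7,1,B):
YYYYY
YYYYY
YYYYR
YYYYR
YYYYB
YYYYY
YYYYY
YBYYY
After op 5 fill(5,1,K) [36 cells changed]:
KKKKK
KKKKK
KKKKR
KKKKR
KKKKB
KKKKK
KKKKK
KBKKK
After op 6 paint(7,4,W):
KKKKK
KKKKK
KKKKR
KKKKR
KKKKB
KKKKK
KKKKK
KBKKW

Answer: KKKKK
KKKKK
KKKKR
KKKKR
KKKKB
KKKKK
KKKKK
KBKKW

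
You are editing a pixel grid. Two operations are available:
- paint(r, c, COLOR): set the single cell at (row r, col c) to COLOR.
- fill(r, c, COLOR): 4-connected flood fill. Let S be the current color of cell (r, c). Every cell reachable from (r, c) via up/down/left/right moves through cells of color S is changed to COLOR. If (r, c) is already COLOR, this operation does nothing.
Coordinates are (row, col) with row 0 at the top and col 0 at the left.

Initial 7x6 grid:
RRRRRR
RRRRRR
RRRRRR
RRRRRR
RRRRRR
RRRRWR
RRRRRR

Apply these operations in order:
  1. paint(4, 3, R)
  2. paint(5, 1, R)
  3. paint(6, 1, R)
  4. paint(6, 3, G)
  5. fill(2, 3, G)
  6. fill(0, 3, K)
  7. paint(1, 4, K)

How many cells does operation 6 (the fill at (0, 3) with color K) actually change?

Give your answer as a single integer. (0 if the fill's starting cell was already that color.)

Answer: 41

Derivation:
After op 1 paint(4,3,R):
RRRRRR
RRRRRR
RRRRRR
RRRRRR
RRRRRR
RRRRWR
RRRRRR
After op 2 paint(5,1,R):
RRRRRR
RRRRRR
RRRRRR
RRRRRR
RRRRRR
RRRRWR
RRRRRR
After op 3 paint(6,1,R):
RRRRRR
RRRRRR
RRRRRR
RRRRRR
RRRRRR
RRRRWR
RRRRRR
After op 4 paint(6,3,G):
RRRRRR
RRRRRR
RRRRRR
RRRRRR
RRRRRR
RRRRWR
RRRGRR
After op 5 fill(2,3,G) [40 cells changed]:
GGGGGG
GGGGGG
GGGGGG
GGGGGG
GGGGGG
GGGGWG
GGGGGG
After op 6 fill(0,3,K) [41 cells changed]:
KKKKKK
KKKKKK
KKKKKK
KKKKKK
KKKKKK
KKKKWK
KKKKKK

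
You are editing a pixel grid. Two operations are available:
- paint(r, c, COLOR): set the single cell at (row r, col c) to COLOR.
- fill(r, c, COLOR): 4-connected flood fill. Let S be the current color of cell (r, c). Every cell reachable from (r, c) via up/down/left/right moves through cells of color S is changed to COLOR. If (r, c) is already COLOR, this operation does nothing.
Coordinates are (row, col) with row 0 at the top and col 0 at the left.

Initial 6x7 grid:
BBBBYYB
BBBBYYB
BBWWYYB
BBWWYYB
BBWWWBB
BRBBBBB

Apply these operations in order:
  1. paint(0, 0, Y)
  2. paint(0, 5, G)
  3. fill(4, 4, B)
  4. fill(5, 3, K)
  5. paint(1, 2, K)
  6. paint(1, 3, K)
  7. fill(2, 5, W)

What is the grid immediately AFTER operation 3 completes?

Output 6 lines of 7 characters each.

After op 1 paint(0,0,Y):
YBBBYYB
BBBBYYB
BBWWYYB
BBWWYYB
BBWWWBB
BRBBBBB
After op 2 paint(0,5,G):
YBBBYGB
BBBBYYB
BBWWYYB
BBWWYYB
BBWWWBB
BRBBBBB
After op 3 fill(4,4,B) [7 cells changed]:
YBBBYGB
BBBBYYB
BBBBYYB
BBBBYYB
BBBBBBB
BRBBBBB

Answer: YBBBYGB
BBBBYYB
BBBBYYB
BBBBYYB
BBBBBBB
BRBBBBB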